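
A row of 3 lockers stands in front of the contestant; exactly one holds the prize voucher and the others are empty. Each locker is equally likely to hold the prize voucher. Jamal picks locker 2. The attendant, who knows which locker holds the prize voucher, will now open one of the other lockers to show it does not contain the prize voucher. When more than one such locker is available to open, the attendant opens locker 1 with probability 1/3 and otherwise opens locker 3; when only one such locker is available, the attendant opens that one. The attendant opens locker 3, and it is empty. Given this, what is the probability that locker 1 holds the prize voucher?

3/5

Consider each possible location of the prize voucher in turn.
If it is in locker 1 (prior 1/3): only locker 3 is available, probability 1; weight (1/3)·1 = 1/3.
If it is in locker 2 (prior 1/3): locker 1 is available but not opened, probability 2/3; weight (1/3)·(2/3) = 2/9.
If it is in locker 3 (prior 1/3): the attendant opened locker 3, so this case is ruled out; weight (1/3)·0 = 0.
The weights sum to 5/9.
So P(the prize voucher in locker 1 | the attendant opened locker 3) = (1/3) / (5/9) = 3/5.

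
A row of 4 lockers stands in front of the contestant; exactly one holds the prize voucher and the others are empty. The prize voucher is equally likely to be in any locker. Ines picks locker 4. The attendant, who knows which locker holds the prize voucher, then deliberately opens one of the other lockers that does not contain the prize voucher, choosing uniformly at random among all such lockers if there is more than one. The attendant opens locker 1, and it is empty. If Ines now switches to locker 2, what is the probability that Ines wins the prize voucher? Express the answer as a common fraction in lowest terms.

3/8

Consider each possible location of the prize voucher in turn.
If it is in locker 1 (prior 1/4): the attendant opened locker 1, so this case is ruled out; weight (1/4)·0 = 0.
If it is in either of lockers 2 and 3 (prior 1/4 each): the attendant has 2 equally likely choices, so probability 1/2; weight (1/4)·(1/2) = 1/8 each.
If it is in locker 4 (prior 1/4): the attendant has 3 equally likely choices, so probability 1/3; weight (1/4)·(1/3) = 1/12.
The weights sum to 1/3.
So P(the prize voucher in locker 2 | the attendant opened locker 1) = (1/8) / (1/3) = 3/8.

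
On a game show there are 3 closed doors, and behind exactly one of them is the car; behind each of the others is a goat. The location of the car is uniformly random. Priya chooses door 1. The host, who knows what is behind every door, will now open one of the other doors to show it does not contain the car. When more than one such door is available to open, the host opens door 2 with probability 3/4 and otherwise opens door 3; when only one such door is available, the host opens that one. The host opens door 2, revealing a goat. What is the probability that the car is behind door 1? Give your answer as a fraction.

Apply Bayes' rule, conditioning on where the car actually is.
If it is behind door 1 (prior 1/3): door 2 is available, opened with probability 3/4; weight (1/3)·(3/4) = 1/4.
If it is behind door 2 (prior 1/3): the host opened door 2, so this case is ruled out; weight (1/3)·0 = 0.
If it is behind door 3 (prior 1/3): only door 2 is available, probability 1; weight (1/3)·1 = 1/3.
The weights sum to 7/12.
So P(the car behind door 1 | the host opened door 2) = (1/4) / (7/12) = 3/7.

3/7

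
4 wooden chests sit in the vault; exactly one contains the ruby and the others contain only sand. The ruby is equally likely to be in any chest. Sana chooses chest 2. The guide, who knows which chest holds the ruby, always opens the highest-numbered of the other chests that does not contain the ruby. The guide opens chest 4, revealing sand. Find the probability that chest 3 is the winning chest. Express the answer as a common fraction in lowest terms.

Consider each possible location of the ruby in turn.
If it is in any of chests 1, 2, and 3 (prior 1/4 each): chest 4 is the highest-numbered option available, probability 1; weight (1/4)·1 = 1/4 each.
If it is in chest 4 (prior 1/4): the guide opened chest 4, so this case is ruled out; weight (1/4)·0 = 0.
The weights sum to 3/4.
So P(the ruby in chest 3 | the guide opened chest 4) = (1/4) / (3/4) = 1/3.

1/3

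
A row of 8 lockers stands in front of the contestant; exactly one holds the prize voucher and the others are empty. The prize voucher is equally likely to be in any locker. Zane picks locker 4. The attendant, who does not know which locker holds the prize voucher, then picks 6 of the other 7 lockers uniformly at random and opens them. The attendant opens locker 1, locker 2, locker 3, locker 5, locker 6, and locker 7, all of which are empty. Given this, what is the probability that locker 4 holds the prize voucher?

Because the attendant chose which lockers to open without knowing where the prize voucher is, the choice is independent of the prize location. Learning that none of the 6 opened lockers holds the prize voucher simply rules out those 6 locations and leaves the remaining 2 lockers still equally likely by symmetry.
So P(the prize voucher in locker 4) = 1/2.

1/2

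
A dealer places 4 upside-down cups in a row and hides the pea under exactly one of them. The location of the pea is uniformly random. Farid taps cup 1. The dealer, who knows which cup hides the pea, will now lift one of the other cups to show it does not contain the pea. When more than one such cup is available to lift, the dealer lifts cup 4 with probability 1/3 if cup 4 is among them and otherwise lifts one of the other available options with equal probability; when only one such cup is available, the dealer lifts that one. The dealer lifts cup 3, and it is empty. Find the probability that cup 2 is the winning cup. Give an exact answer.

4/9

Consider each possible location of the pea in turn.
If it is under cup 1 (prior 1/4): cup 4 is available but not opened; cup 3 gets probability (1 − 1/3)/2 = 1/3; weight (1/4)·(1/3) = 1/12.
If it is under cup 2 (prior 1/4): cup 4 is available but not opened, probability 2/3; weight (1/4)·(2/3) = 1/6.
If it is under cup 3 (prior 1/4): the dealer opened cup 3, so this case is ruled out; weight (1/4)·0 = 0.
If it is under cup 4 (prior 1/4): cup 4 holds the prize so is unavailable; the dealer chooses uniformly among the 2 others, probability 1/2; weight (1/4)·(1/2) = 1/8.
The weights sum to 3/8.
So P(the pea under cup 2 | the dealer opened cup 3) = (1/6) / (3/8) = 4/9.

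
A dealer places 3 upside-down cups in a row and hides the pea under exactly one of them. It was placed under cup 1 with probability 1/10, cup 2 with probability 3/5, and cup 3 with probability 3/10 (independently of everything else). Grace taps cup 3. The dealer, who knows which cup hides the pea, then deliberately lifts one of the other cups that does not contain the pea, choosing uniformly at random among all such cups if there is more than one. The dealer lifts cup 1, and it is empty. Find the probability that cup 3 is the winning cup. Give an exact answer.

Consider each possible location of the pea in turn.
If it is under cup 1 (prior 1/10): the dealer opened cup 1, so this case is ruled out; weight (1/10)·0 = 0.
If it is under cup 2 (prior 3/5): the dealer has no choice, probability 1; weight (3/5)·1 = 3/5.
If it is under cup 3 (prior 3/10): the dealer has 2 equally likely choices, so probability 1/2; weight (3/10)·(1/2) = 3/20.
The weights sum to 3/4.
So P(the pea under cup 3 | the dealer opened cup 1) = (3/20) / (3/4) = 1/5.

1/5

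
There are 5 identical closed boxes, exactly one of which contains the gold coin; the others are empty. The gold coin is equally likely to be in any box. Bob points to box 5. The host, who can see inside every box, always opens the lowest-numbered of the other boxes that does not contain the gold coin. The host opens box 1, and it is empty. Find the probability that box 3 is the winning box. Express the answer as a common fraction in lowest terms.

1/4

Consider each possible location of the gold coin in turn.
If it is in box 1 (prior 1/5): the host opened box 1, so this case is ruled out; weight (1/5)·0 = 0.
If it is in any of boxes 2, 3, 4, and 5 (prior 1/5 each): box 1 is the lowest-numbered option available, probability 1; weight (1/5)·1 = 1/5 each.
The weights sum to 4/5.
So P(the gold coin in box 3 | the host opened box 1) = (1/5) / (4/5) = 1/4.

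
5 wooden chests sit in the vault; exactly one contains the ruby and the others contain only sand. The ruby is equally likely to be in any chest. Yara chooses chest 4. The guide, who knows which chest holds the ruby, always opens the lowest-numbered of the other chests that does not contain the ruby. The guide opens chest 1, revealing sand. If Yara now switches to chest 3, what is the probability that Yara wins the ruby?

Consider each possible location of the ruby in turn.
If it is in chest 1 (prior 1/5): the guide opened chest 1, so this case is ruled out; weight (1/5)·0 = 0.
If it is in any of chests 2, 3, 4, and 5 (prior 1/5 each): chest 1 is the lowest-numbered option available, probability 1; weight (1/5)·1 = 1/5 each.
The weights sum to 4/5.
So P(the ruby in chest 3 | the guide opened chest 1) = (1/5) / (4/5) = 1/4.

1/4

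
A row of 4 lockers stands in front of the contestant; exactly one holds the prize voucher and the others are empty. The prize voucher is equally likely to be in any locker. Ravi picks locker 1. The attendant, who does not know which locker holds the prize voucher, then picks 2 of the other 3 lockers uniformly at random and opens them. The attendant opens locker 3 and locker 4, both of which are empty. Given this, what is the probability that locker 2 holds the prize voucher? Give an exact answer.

1/2

Because the attendant chose which lockers to open without knowing where the prize voucher is, the choice is independent of the prize location. Learning that none of the 2 opened lockers holds the prize voucher simply rules out those 2 locations and leaves the remaining 2 lockers still equally likely by symmetry.
So P(the prize voucher in locker 2) = 1/2.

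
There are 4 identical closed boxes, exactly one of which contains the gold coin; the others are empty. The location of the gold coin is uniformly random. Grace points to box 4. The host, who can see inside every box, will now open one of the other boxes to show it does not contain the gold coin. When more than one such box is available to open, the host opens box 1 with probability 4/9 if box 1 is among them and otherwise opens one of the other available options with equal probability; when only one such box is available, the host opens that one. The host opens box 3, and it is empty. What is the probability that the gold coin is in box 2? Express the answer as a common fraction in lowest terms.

Apply Bayes' rule, conditioning on where the gold coin actually is.
If it is in box 1 (prior 1/4): box 1 holds the prize so is unavailable; the host chooses uniformly among the 2 others, probability 1/2; weight (1/4)·(1/2) = 1/8.
If it is in box 2 (prior 1/4): box 1 is available but not opened, probability 5/9; weight (1/4)·(5/9) = 5/36.
If it is in box 3 (prior 1/4): the host opened box 3, so this case is ruled out; weight (1/4)·0 = 0.
If it is in box 4 (prior 1/4): box 1 is available but not opened; box 3 gets probability (1 − 4/9)/2 = 5/18; weight (1/4)·(5/18) = 5/72.
The weights sum to 1/3.
So P(the gold coin in box 2 | the host opened box 3) = (5/36) / (1/3) = 5/12.

5/12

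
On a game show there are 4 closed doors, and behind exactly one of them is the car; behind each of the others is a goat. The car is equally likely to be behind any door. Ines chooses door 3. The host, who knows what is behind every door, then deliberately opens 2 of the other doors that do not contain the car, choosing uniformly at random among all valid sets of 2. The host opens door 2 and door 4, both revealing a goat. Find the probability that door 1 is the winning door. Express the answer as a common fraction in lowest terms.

3/4

Condition on the true location of the car.
If it is behind door 1 (prior 1/4): the host has no choice, probability 1; weight (1/4)·1 = 1/4.
If it is behind either of doors 2 and 4 (prior 1/4 each): that door was opened and seen not to hold the prize — ruled out; weight (1/4)·0 = 0 each.
If it is behind door 3 (prior 1/4): the host has 3 equally likely choices, so probability 1/3; weight (1/4)·(1/3) = 1/12.
The weights sum to 1/3.
So P(the car behind door 1 | the host opened door 2 and door 4) = (1/4) / (1/3) = 3/4.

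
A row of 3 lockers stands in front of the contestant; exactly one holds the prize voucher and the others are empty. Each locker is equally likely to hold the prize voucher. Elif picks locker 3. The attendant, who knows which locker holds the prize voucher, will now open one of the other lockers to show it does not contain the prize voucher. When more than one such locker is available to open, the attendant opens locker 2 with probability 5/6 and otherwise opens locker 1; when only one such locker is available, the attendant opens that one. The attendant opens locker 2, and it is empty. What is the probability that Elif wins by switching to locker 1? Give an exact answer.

Consider each possible location of the prize voucher in turn.
If it is in locker 1 (prior 1/3): only locker 2 is available, probability 1; weight (1/3)·1 = 1/3.
If it is in locker 2 (prior 1/3): the attendant opened locker 2, so this case is ruled out; weight (1/3)·0 = 0.
If it is in locker 3 (prior 1/3): locker 2 is available, opened with probability 5/6; weight (1/3)·(5/6) = 5/18.
The weights sum to 11/18.
So P(the prize voucher in locker 1 | the attendant opened locker 2) = (1/3) / (11/18) = 6/11.

6/11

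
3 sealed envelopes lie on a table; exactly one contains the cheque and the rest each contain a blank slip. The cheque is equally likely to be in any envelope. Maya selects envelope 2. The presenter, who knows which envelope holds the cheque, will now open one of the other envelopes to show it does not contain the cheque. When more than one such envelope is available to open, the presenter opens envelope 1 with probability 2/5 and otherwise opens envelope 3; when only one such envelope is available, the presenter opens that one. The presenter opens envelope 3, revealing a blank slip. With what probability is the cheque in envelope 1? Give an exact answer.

5/8

Apply Bayes' rule, conditioning on where the cheque actually is.
If it is in envelope 1 (prior 1/3): only envelope 3 is available, probability 1; weight (1/3)·1 = 1/3.
If it is in envelope 2 (prior 1/3): envelope 1 is available but not opened, probability 3/5; weight (1/3)·(3/5) = 1/5.
If it is in envelope 3 (prior 1/3): the presenter opened envelope 3, so this case is ruled out; weight (1/3)·0 = 0.
The weights sum to 8/15.
So P(the cheque in envelope 1 | the presenter opened envelope 3) = (1/3) / (8/15) = 5/8.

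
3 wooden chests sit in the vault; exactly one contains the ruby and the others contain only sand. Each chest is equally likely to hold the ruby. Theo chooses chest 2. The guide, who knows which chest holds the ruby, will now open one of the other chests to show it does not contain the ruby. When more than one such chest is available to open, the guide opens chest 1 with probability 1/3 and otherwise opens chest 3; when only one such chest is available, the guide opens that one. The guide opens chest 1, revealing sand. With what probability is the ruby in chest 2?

Apply Bayes' rule, conditioning on where the ruby actually is.
If it is in chest 1 (prior 1/3): the guide opened chest 1, so this case is ruled out; weight (1/3)·0 = 0.
If it is in chest 2 (prior 1/3): chest 1 is available, opened with probability 1/3; weight (1/3)·(1/3) = 1/9.
If it is in chest 3 (prior 1/3): only chest 1 is available, probability 1; weight (1/3)·1 = 1/3.
The weights sum to 4/9.
So P(the ruby in chest 2 | the guide opened chest 1) = (1/9) / (4/9) = 1/4.

1/4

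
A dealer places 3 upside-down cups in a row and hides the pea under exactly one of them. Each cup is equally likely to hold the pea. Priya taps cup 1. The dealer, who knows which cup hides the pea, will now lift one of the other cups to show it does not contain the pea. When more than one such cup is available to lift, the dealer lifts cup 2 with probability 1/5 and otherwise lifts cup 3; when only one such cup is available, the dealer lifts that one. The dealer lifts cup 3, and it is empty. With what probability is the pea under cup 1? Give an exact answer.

Apply Bayes' rule, conditioning on where the pea actually is.
If it is under cup 1 (prior 1/3): cup 2 is available but not opened, probability 4/5; weight (1/3)·(4/5) = 4/15.
If it is under cup 2 (prior 1/3): only cup 3 is available, probability 1; weight (1/3)·1 = 1/3.
If it is under cup 3 (prior 1/3): the dealer opened cup 3, so this case is ruled out; weight (1/3)·0 = 0.
The weights sum to 3/5.
So P(the pea under cup 1 | the dealer opened cup 3) = (4/15) / (3/5) = 4/9.

4/9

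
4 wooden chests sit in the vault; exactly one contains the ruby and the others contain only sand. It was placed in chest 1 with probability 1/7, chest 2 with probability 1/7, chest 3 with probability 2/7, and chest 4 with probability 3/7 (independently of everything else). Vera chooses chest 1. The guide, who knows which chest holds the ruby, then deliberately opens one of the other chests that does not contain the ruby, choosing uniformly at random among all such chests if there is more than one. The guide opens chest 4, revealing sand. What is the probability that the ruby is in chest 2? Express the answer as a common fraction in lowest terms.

3/11

Apply Bayes' rule, conditioning on where the ruby actually is.
If it is in chest 1 (prior 1/7): the guide has 3 equally likely choices, so probability 1/3; weight (1/7)·(1/3) = 1/21.
If it is in chest 2 (prior 1/7): the guide has 2 equally likely choices, so probability 1/2; weight (1/7)·(1/2) = 1/14.
If it is in chest 3 (prior 2/7): the guide has 2 equally likely choices, so probability 1/2; weight (2/7)·(1/2) = 1/7.
If it is in chest 4 (prior 3/7): the guide opened chest 4, so this case is ruled out; weight (3/7)·0 = 0.
The weights sum to 11/42.
So P(the ruby in chest 2 | the guide opened chest 4) = (1/14) / (11/42) = 3/11.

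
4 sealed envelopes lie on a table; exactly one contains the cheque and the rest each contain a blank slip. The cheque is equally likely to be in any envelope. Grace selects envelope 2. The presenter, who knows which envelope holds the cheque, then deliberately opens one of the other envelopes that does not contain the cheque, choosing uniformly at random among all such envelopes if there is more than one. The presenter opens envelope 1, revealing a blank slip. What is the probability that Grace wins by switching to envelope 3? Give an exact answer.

Apply Bayes' rule, conditioning on where the cheque actually is.
If it is in envelope 1 (prior 1/4): the presenter opened envelope 1, so this case is ruled out; weight (1/4)·0 = 0.
If it is in envelope 2 (prior 1/4): the presenter has 3 equally likely choices, so probability 1/3; weight (1/4)·(1/3) = 1/12.
If it is in either of envelopes 3 and 4 (prior 1/4 each): the presenter has 2 equally likely choices, so probability 1/2; weight (1/4)·(1/2) = 1/8 each.
The weights sum to 1/3.
So P(the cheque in envelope 3 | the presenter opened envelope 1) = (1/8) / (1/3) = 3/8.

3/8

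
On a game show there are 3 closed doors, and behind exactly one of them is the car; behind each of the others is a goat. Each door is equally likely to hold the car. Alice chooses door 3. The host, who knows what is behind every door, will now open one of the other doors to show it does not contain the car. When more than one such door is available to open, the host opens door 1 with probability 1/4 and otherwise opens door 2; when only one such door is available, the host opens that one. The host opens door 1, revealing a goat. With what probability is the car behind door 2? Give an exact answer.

4/5

Apply Bayes' rule, conditioning on where the car actually is.
If it is behind door 1 (prior 1/3): the host opened door 1, so this case is ruled out; weight (1/3)·0 = 0.
If it is behind door 2 (prior 1/3): only door 1 is available, probability 1; weight (1/3)·1 = 1/3.
If it is behind door 3 (prior 1/3): door 1 is available, opened with probability 1/4; weight (1/3)·(1/4) = 1/12.
The weights sum to 5/12.
So P(the car behind door 2 | the host opened door 1) = (1/3) / (5/12) = 4/5.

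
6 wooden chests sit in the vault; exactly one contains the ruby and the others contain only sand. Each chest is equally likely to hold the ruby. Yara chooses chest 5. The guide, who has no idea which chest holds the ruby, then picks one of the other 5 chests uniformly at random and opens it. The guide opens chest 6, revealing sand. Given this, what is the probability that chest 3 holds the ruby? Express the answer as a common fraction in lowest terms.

1/5

Because the guide chose which chest to open without knowing where the ruby is, the choice is independent of the prize location. Learning that chest 6 does not hold the ruby simply rules out that one location and leaves the remaining 5 chests still equally likely by symmetry.
So P(the ruby in chest 3) = 1/5.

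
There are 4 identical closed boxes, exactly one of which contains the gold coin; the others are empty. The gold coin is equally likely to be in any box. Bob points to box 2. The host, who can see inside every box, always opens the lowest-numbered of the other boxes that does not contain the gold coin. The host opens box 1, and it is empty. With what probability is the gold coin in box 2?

1/3

Consider each possible location of the gold coin in turn.
If it is in box 1 (prior 1/4): the host opened box 1, so this case is ruled out; weight (1/4)·0 = 0.
If it is in any of boxes 2, 3, and 4 (prior 1/4 each): box 1 is the lowest-numbered option available, probability 1; weight (1/4)·1 = 1/4 each.
The weights sum to 3/4.
So P(the gold coin in box 2 | the host opened box 1) = (1/4) / (3/4) = 1/3.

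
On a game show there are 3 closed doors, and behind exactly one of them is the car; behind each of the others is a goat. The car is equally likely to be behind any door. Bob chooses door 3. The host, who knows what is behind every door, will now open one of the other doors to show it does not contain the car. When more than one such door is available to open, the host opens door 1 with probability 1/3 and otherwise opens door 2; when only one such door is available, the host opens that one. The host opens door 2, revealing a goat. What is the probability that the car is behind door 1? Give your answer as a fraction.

3/5

Condition on the true location of the car.
If it is behind door 1 (prior 1/3): only door 2 is available, probability 1; weight (1/3)·1 = 1/3.
If it is behind door 2 (prior 1/3): the host opened door 2, so this case is ruled out; weight (1/3)·0 = 0.
If it is behind door 3 (prior 1/3): door 1 is available but not opened, probability 2/3; weight (1/3)·(2/3) = 2/9.
The weights sum to 5/9.
So P(the car behind door 1 | the host opened door 2) = (1/3) / (5/9) = 3/5.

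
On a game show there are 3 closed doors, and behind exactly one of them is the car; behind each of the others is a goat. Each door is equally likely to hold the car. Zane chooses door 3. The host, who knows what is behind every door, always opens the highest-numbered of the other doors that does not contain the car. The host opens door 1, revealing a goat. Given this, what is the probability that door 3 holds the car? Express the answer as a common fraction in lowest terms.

Consider each possible location of the car in turn.
If it is behind door 1 (prior 1/3): the host opened door 1, so this case is ruled out; weight (1/3)·0 = 0.
If it is behind door 2 (prior 1/3): door 1 is the highest-numbered option available, probability 1; weight (1/3)·1 = 1/3.
If it is behind door 3 (prior 1/3): the host would have opened door 2 instead, probability 0; weight (1/3)·0 = 0.
The weights sum to 1/3.
So P(the car behind door 3 | the host opened door 1) = 0 / (1/3) = 0.

0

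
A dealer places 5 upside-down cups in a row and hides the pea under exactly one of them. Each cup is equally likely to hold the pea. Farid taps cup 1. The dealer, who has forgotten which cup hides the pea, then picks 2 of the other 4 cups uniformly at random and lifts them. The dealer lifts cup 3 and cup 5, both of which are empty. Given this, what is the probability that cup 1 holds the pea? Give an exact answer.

1/3

Condition on the true location of the pea.
If it is under any of cups 1, 2, and 4 (prior 1/5 each): the dealer picks exactly this set with probability 1/6 regardless, and none is the prize; weight (1/5)·(1/6) = 1/30 each.
If it is under either of cups 3 and 5 (prior 1/5 each): that cup was opened and seen not to hold the prize — ruled out; weight (1/5)·0 = 0 each.
The weights sum to 1/10.
So P(the pea under cup 1 | the dealer opened cup 3 and cup 5) = (1/30) / (1/10) = 1/3.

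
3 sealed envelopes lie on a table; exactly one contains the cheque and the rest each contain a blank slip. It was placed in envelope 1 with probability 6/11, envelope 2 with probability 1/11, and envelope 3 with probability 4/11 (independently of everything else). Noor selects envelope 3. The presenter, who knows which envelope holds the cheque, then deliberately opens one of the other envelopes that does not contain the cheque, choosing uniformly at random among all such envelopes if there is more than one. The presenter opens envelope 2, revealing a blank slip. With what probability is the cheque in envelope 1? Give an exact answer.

3/4

Condition on the true location of the cheque.
If it is in envelope 1 (prior 6/11): the presenter has no choice, probability 1; weight (6/11)·1 = 6/11.
If it is in envelope 2 (prior 1/11): the presenter opened envelope 2, so this case is ruled out; weight (1/11)·0 = 0.
If it is in envelope 3 (prior 4/11): the presenter has 2 equally likely choices, so probability 1/2; weight (4/11)·(1/2) = 2/11.
The weights sum to 8/11.
So P(the cheque in envelope 1 | the presenter opened envelope 2) = (6/11) / (8/11) = 3/4.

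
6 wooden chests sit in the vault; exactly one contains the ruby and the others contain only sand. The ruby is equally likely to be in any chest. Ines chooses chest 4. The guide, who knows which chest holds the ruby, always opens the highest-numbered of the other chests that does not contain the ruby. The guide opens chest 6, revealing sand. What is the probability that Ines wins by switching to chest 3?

Condition on the true location of the ruby.
If it is in any of chests 1, 2, 3, 4, and 5 (prior 1/6 each): chest 6 is the highest-numbered option available, probability 1; weight (1/6)·1 = 1/6 each.
If it is in chest 6 (prior 1/6): the guide opened chest 6, so this case is ruled out; weight (1/6)·0 = 0.
The weights sum to 5/6.
So P(the ruby in chest 3 | the guide opened chest 6) = (1/6) / (5/6) = 1/5.

1/5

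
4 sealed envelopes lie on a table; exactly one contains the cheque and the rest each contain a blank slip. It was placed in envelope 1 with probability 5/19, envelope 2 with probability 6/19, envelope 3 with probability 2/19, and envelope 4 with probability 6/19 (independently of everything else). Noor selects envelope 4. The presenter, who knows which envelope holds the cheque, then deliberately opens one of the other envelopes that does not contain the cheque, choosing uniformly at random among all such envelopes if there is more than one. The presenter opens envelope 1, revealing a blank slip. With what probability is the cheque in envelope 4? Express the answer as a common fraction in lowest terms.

Condition on the true location of the cheque.
If it is in envelope 1 (prior 5/19): the presenter opened envelope 1, so this case is ruled out; weight (5/19)·0 = 0.
If it is in envelope 2 (prior 6/19): the presenter has 2 equally likely choices, so probability 1/2; weight (6/19)·(1/2) = 3/19.
If it is in envelope 3 (prior 2/19): the presenter has 2 equally likely choices, so probability 1/2; weight (2/19)·(1/2) = 1/19.
If it is in envelope 4 (prior 6/19): the presenter has 3 equally likely choices, so probability 1/3; weight (6/19)·(1/3) = 2/19.
The weights sum to 6/19.
So P(the cheque in envelope 4 | the presenter opened envelope 1) = (2/19) / (6/19) = 1/3.

1/3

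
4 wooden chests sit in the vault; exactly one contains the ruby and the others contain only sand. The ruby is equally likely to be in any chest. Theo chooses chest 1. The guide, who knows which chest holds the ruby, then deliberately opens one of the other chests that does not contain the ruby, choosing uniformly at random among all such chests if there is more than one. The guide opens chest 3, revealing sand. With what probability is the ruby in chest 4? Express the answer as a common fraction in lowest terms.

3/8

Condition on the true location of the ruby.
If it is in chest 1 (prior 1/4): the guide has 3 equally likely choices, so probability 1/3; weight (1/4)·(1/3) = 1/12.
If it is in either of chests 2 and 4 (prior 1/4 each): the guide has 2 equally likely choices, so probability 1/2; weight (1/4)·(1/2) = 1/8 each.
If it is in chest 3 (prior 1/4): the guide opened chest 3, so this case is ruled out; weight (1/4)·0 = 0.
The weights sum to 1/3.
So P(the ruby in chest 4 | the guide opened chest 3) = (1/8) / (1/3) = 3/8.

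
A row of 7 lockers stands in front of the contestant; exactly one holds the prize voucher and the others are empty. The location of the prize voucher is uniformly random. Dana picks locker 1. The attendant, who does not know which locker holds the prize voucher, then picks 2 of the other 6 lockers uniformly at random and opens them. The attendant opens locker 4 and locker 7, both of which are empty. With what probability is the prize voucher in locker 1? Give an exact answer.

Because the attendant chose which lockers to open without knowing where the prize voucher is, the choice is independent of the prize location. Learning that none of the 2 opened lockers holds the prize voucher simply rules out those 2 locations and leaves the remaining 5 lockers still equally likely by symmetry.
So P(the prize voucher in locker 1) = 1/5.

1/5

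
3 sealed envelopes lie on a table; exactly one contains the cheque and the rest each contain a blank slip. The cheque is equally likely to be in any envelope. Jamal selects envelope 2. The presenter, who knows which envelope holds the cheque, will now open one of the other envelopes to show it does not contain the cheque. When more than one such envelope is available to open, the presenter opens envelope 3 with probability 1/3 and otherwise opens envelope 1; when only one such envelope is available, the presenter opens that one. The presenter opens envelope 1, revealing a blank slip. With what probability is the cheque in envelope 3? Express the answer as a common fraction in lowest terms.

Condition on the true location of the cheque.
If it is in envelope 1 (prior 1/3): the presenter opened envelope 1, so this case is ruled out; weight (1/3)·0 = 0.
If it is in envelope 2 (prior 1/3): envelope 3 is available but not opened, probability 2/3; weight (1/3)·(2/3) = 2/9.
If it is in envelope 3 (prior 1/3): only envelope 1 is available, probability 1; weight (1/3)·1 = 1/3.
The weights sum to 5/9.
So P(the cheque in envelope 3 | the presenter opened envelope 1) = (1/3) / (5/9) = 3/5.

3/5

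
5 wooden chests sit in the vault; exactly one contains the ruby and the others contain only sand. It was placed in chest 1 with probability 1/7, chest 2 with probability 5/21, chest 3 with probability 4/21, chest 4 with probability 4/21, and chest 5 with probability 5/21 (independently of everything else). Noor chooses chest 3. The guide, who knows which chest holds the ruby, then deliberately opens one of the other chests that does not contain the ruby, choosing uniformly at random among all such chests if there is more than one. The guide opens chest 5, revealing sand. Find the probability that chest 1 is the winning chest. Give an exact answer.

Consider each possible location of the ruby in turn.
If it is in chest 1 (prior 1/7): the guide has 3 equally likely choices, so probability 1/3; weight (1/7)·(1/3) = 1/21.
If it is in chest 2 (prior 5/21): the guide has 3 equally likely choices, so probability 1/3; weight (5/21)·(1/3) = 5/63.
If it is in chest 3 (prior 4/21): the guide has 4 equally likely choices, so probability 1/4; weight (4/21)·(1/4) = 1/21.
If it is in chest 4 (prior 4/21): the guide has 3 equally likely choices, so probability 1/3; weight (4/21)·(1/3) = 4/63.
If it is in chest 5 (prior 5/21): the guide opened chest 5, so this case is ruled out; weight (5/21)·0 = 0.
The weights sum to 5/21.
So P(the ruby in chest 1 | the guide opened chest 5) = (1/21) / (5/21) = 1/5.

1/5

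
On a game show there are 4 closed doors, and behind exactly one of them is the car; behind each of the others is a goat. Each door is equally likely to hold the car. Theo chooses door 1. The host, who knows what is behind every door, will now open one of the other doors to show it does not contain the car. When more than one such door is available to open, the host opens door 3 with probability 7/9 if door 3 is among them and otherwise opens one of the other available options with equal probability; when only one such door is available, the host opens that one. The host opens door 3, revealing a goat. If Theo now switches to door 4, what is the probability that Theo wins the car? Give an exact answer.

Condition on the true location of the car.
If it is behind any of doors 1, 2, and 4 (prior 1/4 each): door 3 is available, opened with probability 7/9; weight (1/4)·(7/9) = 7/36 each.
If it is behind door 3 (prior 1/4): the host opened door 3, so this case is ruled out; weight (1/4)·0 = 0.
The weights sum to 7/12.
So P(the car behind door 4 | the host opened door 3) = (7/36) / (7/12) = 1/3.

1/3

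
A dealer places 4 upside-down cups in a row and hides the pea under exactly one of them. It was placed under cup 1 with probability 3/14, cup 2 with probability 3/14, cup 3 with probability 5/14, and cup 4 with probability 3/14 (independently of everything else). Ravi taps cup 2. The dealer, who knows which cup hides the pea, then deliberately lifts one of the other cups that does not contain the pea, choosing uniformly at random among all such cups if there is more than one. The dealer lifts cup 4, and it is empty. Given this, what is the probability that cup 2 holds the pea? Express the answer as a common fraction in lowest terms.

1/5

Apply Bayes' rule, conditioning on where the pea actually is.
If it is under cup 1 (prior 3/14): the dealer has 2 equally likely choices, so probability 1/2; weight (3/14)·(1/2) = 3/28.
If it is under cup 2 (prior 3/14): the dealer has 3 equally likely choices, so probability 1/3; weight (3/14)·(1/3) = 1/14.
If it is under cup 3 (prior 5/14): the dealer has 2 equally likely choices, so probability 1/2; weight (5/14)·(1/2) = 5/28.
If it is under cup 4 (prior 3/14): the dealer opened cup 4, so this case is ruled out; weight (3/14)·0 = 0.
The weights sum to 5/14.
So P(the pea under cup 2 | the dealer opened cup 4) = (1/14) / (5/14) = 1/5.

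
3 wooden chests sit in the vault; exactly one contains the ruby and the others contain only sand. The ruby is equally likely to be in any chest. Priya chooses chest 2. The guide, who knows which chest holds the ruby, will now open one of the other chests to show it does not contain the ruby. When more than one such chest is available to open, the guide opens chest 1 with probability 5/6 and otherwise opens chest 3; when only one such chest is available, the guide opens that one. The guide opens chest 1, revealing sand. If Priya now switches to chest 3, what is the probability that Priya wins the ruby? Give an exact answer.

6/11

Apply Bayes' rule, conditioning on where the ruby actually is.
If it is in chest 1 (prior 1/3): the guide opened chest 1, so this case is ruled out; weight (1/3)·0 = 0.
If it is in chest 2 (prior 1/3): chest 1 is available, opened with probability 5/6; weight (1/3)·(5/6) = 5/18.
If it is in chest 3 (prior 1/3): only chest 1 is available, probability 1; weight (1/3)·1 = 1/3.
The weights sum to 11/18.
So P(the ruby in chest 3 | the guide opened chest 1) = (1/3) / (11/18) = 6/11.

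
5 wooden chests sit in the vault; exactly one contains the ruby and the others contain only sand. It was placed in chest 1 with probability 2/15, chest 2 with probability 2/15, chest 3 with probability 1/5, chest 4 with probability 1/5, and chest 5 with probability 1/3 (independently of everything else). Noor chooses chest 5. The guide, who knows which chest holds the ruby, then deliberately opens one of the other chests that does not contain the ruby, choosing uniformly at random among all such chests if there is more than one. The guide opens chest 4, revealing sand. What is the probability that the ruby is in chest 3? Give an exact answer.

Condition on the true location of the ruby.
If it is in either of chests 1 and 2 (prior 2/15 each): the guide has 3 equally likely choices, so probability 1/3; weight (2/15)·(1/3) = 2/45 each.
If it is in chest 3 (prior 1/5): the guide has 3 equally likely choices, so probability 1/3; weight (1/5)·(1/3) = 1/15.
If it is in chest 4 (prior 1/5): the guide opened chest 4, so this case is ruled out; weight (1/5)·0 = 0.
If it is in chest 5 (prior 1/3): the guide has 4 equally likely choices, so probability 1/4; weight (1/3)·(1/4) = 1/12.
The weights sum to 43/180.
So P(the ruby in chest 3 | the guide opened chest 4) = (1/15) / (43/180) = 12/43.

12/43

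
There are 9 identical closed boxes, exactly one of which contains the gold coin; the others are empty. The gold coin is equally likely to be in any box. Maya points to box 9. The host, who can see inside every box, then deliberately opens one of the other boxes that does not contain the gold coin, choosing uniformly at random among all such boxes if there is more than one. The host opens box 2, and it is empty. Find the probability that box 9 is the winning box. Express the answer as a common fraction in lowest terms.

Consider each possible location of the gold coin in turn.
If it is in any of boxes 1, 3, 4, 5, 6, 7, and 8 (prior 1/9 each): the host has 7 equally likely choices, so probability 1/7; weight (1/9)·(1/7) = 1/63 each.
If it is in box 2 (prior 1/9): the host opened box 2, so this case is ruled out; weight (1/9)·0 = 0.
If it is in box 9 (prior 1/9): the host has 8 equally likely choices, so probability 1/8; weight (1/9)·(1/8) = 1/72.
The weights sum to 1/8.
So P(the gold coin in box 9 | the host opened box 2) = (1/72) / (1/8) = 1/9.

1/9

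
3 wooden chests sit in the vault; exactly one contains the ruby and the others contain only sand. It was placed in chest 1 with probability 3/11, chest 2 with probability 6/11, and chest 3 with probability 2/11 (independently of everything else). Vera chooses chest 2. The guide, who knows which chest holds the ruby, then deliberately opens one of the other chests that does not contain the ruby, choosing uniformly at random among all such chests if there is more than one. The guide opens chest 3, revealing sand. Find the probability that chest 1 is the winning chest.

Condition on the true location of the ruby.
If it is in chest 1 (prior 3/11): the guide has no choice, probability 1; weight (3/11)·1 = 3/11.
If it is in chest 2 (prior 6/11): the guide has 2 equally likely choices, so probability 1/2; weight (6/11)·(1/2) = 3/11.
If it is in chest 3 (prior 2/11): the guide opened chest 3, so this case is ruled out; weight (2/11)·0 = 0.
The weights sum to 6/11.
So P(the ruby in chest 1 | the guide opened chest 3) = (3/11) / (6/11) = 1/2.

1/2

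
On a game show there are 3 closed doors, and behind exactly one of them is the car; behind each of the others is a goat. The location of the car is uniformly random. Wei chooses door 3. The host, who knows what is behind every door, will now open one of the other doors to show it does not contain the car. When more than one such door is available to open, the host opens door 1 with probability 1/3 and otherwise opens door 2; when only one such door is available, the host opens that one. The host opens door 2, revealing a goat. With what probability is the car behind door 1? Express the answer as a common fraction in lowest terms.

3/5

Condition on the true location of the car.
If it is behind door 1 (prior 1/3): only door 2 is available, probability 1; weight (1/3)·1 = 1/3.
If it is behind door 2 (prior 1/3): the host opened door 2, so this case is ruled out; weight (1/3)·0 = 0.
If it is behind door 3 (prior 1/3): door 1 is available but not opened, probability 2/3; weight (1/3)·(2/3) = 2/9.
The weights sum to 5/9.
So P(the car behind door 1 | the host opened door 2) = (1/3) / (5/9) = 3/5.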